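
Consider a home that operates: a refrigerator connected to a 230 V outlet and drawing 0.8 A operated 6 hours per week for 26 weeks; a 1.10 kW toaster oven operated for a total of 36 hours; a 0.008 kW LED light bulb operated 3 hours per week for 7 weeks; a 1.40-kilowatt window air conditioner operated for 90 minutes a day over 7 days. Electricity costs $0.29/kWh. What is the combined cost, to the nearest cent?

$24.12

refrigerator: Power = 0.8 A × 230 V = 184 W = 0.184 kW
refrigerator: Runtime = 6 h/week × 26 weeks = 156 h
refrigerator: 0.184 kW × 156 h = 28.704 kWh
toaster oven: 1.1 kW × 36 h = 39.6 kWh
LED light bulb: Runtime = 3 h/week × 7 weeks = 21 h
LED light bulb: 0.008 kW × 21 h = 0.168 kWh
window air conditioner: Runtime = 90 min × 7 = 630 min = 10.5 h
window air conditioner: 1.4 kW × 10.5 h = 14.7 kWh
Total energy = 83.172 kWh
Cost = 83.172 × $0.29 = $24.12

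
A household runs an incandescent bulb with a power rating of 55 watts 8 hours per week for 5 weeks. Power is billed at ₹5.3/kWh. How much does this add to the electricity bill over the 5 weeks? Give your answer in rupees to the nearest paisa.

Runtime = 8 h/week × 5 weeks = 40 h
Energy = 0.055 kW × 40 h = 2.2 kWh
Cost = 2.2 kWh × ₹5.3/kWh = ₹11.66

₹11.66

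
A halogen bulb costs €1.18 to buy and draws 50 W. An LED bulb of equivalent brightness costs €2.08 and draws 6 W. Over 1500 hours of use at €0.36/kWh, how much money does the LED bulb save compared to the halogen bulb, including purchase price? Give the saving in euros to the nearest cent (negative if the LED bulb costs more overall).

€22.86

halogen bulb: €1.18 + (50/1000) kW × 1500 h × €0.36 = €1.18 + €27 = €28.18
LED bulb: €2.08 + (6/1000) kW × 1500 h × €0.36 = €2.08 + €3.24 = €5.32
Saving = €28.18 − €5.32 = €22.86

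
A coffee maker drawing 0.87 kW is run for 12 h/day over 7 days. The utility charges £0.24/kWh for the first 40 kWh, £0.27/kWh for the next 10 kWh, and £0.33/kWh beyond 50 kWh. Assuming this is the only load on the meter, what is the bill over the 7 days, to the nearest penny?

Runtime = 12 h/day × 7 days = 84 h
Energy = 0.87 kW × 84 h = 73.08 kWh
Tier 1 (0–40 kWh): 40 × £0.24 = £9.6
Tier 2 (40–50 kWh): 10 × £0.27 = £2.7
Above 50 kWh: 23.08 × £0.33 = £7.6164
Bill = £19.92

£19.92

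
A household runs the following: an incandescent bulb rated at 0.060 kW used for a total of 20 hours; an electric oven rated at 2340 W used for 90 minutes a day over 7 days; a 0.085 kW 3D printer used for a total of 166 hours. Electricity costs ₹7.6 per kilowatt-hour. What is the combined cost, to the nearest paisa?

₹303.09

incandescent bulb: 0.06 kW × 20 h = 1.2 kWh
electric oven: Runtime = 90 min × 7 = 630 min = 10.5 h
electric oven: 2.34 kW × 10.5 h = 24.57 kWh
3D printer: 0.085 kW × 166 h = 14.11 kWh
Total energy = 39.88 kWh
Cost = 39.88 × ₹7.6 = ₹303.09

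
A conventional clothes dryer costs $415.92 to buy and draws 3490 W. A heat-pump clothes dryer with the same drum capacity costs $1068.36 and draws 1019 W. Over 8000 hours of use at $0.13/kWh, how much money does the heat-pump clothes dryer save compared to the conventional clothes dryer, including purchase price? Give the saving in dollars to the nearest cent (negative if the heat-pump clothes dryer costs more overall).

$1917.40

conventional clothes dryer: $415.92 + (3490/1000) kW × 8000 h × $0.13 = $415.92 + $3629.6 = $4045.52
heat-pump clothes dryer: $1068.36 + (1019/1000) kW × 8000 h × $0.13 = $1068.36 + $1059.76 = $2128.12
Saving = $4045.52 − $2128.12 = $1917.4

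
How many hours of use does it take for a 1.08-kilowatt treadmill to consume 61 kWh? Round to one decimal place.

Hours = 61 kWh ÷ 1.08 kW = 56.5 h

56.5 h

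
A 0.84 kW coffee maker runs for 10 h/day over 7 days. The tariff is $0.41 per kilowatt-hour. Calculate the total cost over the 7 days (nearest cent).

$24.11

Runtime = 10 h/day × 7 days = 70 h
Energy = 0.84 kW × 70 h = 58.8 kWh
Cost = 58.8 kWh × $0.41/kWh = $24.11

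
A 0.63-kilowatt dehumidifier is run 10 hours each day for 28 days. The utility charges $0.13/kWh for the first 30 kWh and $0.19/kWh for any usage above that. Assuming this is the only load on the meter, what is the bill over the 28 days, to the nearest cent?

Runtime = 10 h/day × 28 days = 280 h
Energy = 0.63 kW × 280 h = 176.4 kWh
Tier 1 (0–30 kWh): 30 × $0.13 = $3.9
Above 30 kWh: 146.4 × $0.19 = $27.816
Bill = $31.72

$31.72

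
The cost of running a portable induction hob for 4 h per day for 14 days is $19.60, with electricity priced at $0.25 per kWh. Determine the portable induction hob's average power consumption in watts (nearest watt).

1400 W

Energy = $19.60 ÷ $0.25/kWh = 78.4 kWh
Runtime = 4 h/day × 14 days = 56 h
Power = 78.4 kWh ÷ 56 h = 1.4 kW = 1400 W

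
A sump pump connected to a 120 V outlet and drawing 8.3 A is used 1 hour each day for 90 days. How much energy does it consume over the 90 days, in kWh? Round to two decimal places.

Power = 8.3 A × 120 V = 996 W = 0.996 kW
Runtime = 1 h/day × 90 days = 90 h
Energy = 0.996 kW × 90 h = 89.64 kWh

89.64 kWh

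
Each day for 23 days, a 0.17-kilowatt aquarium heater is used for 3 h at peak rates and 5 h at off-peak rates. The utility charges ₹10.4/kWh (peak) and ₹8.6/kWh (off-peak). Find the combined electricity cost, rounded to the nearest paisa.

₹290.12

Peak energy = 0.17 kW × 3 h × 23 = 11.73 kWh
Off-peak energy = 0.17 kW × 5 h × 23 = 19.55 kWh
Cost = 11.73 × ₹10.4 + 19.55 × ₹8.6 = ₹121.992 + ₹168.13 = ₹290.12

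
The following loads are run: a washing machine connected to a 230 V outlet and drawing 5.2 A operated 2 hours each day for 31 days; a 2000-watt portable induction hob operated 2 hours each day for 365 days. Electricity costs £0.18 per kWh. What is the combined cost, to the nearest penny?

washing machine: Power = 5.2 A × 230 V = 1196 W = 1.196 kW
washing machine: Runtime = 2 h/day × 31 days = 62 h
washing machine: 1.196 kW × 62 h = 74.152 kWh
portable induction hob: Runtime = 2 h/day × 365 days = 730 h
portable induction hob: 2 kW × 730 h = 1460 kWh
Total energy = 1534.152 kWh
Cost = 1534.152 × £0.18 = £276.15

£276.15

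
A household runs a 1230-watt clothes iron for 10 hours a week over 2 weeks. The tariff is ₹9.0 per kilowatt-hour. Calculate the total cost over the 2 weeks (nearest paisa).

Runtime = 10 h/week × 2 weeks = 20 h
Energy = 1.23 kW × 20 h = 24.6 kWh
Cost = 24.6 kWh × ₹9.0/kWh = ₹221.40

₹221.40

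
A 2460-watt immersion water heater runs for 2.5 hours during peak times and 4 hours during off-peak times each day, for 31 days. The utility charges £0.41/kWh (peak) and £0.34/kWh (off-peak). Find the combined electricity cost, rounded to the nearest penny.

£181.88

Peak energy = 2.46 kW × 2.5 h × 31 = 190.65 kWh
Off-peak energy = 2.46 kW × 4 h × 31 = 305.04 kWh
Cost = 190.65 × £0.41 + 305.04 × £0.34 = £78.1665 + £103.7136 = £181.88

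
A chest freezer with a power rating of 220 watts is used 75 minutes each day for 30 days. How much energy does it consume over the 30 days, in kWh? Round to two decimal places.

Runtime = 75 min × 30 = 2250 min = 37.5 h
Energy = 0.22 kW × 37.5 h = 8.25 kWh

8.25 kWh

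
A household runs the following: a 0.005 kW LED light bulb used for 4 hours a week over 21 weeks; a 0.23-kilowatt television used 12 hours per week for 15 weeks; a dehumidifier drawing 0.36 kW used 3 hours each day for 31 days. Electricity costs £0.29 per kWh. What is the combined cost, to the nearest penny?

LED light bulb: Runtime = 4 h/week × 21 weeks = 84 h
LED light bulb: 0.005 kW × 84 h = 0.42 kWh
television: Runtime = 12 h/week × 15 weeks = 180 h
television: 0.23 kW × 180 h = 41.4 kWh
dehumidifier: Runtime = 3 h/day × 31 days = 93 h
dehumidifier: 0.36 kW × 93 h = 33.48 kWh
Total energy = 75.3 kWh
Cost = 75.3 × £0.29 = £21.84

£21.84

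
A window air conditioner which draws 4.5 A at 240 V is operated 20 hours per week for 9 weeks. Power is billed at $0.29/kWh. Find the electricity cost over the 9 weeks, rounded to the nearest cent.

Power = 4.5 A × 240 V = 1080 W = 1.08 kW
Runtime = 20 h/week × 9 weeks = 180 h
Energy = 1.08 kW × 180 h = 194.4 kWh
Cost = 194.4 kWh × $0.29/kWh = $56.38

$56.38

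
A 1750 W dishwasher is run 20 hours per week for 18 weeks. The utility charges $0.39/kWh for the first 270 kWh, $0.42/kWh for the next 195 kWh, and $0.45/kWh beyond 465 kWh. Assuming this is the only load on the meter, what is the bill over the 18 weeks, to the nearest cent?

$261.45

Runtime = 20 h/week × 18 weeks = 360 h
Energy = 1.75 kW × 360 h = 630 kWh
Tier 1 (0–270 kWh): 270 × $0.39 = $105.3
Tier 2 (270–465 kWh): 195 × $0.42 = $81.9
Above 465 kWh: 165 × $0.45 = $74.25
Bill = $261.45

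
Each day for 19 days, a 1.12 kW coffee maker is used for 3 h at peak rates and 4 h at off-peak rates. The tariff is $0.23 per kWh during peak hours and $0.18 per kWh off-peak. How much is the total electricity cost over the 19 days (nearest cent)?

$30.00

Peak energy = 1.12 kW × 3 h × 19 = 63.84 kWh
Off-peak energy = 1.12 kW × 4 h × 19 = 85.12 kWh
Cost = 63.84 × $0.23 + 85.12 × $0.18 = $14.6832 + $15.3216 = $30.00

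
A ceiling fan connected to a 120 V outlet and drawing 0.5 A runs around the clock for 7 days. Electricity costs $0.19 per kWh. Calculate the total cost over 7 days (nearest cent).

$1.92

Power = 0.5 A × 120 V = 60 W = 0.06 kW
Runtime = 24 h × 7 = 168 h
Energy = 0.06 kW × 168 h = 10.08 kWh
Cost = 10.08 kWh × $0.19/kWh = $1.92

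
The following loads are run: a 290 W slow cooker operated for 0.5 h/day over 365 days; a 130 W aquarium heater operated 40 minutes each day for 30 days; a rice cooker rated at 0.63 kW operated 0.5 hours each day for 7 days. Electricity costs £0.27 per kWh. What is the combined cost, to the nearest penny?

slow cooker: Runtime = 0.5 h/day × 365 days = 182.5 h
slow cooker: 0.29 kW × 182.5 h = 52.925 kWh
aquarium heater: Runtime = 40 min × 30 = 1200 min = 20 h
aquarium heater: 0.13 kW × 20 h = 2.6 kWh
rice cooker: Runtime = 0.5 h/day × 7 days = 3.5 h
rice cooker: 0.63 kW × 3.5 h = 2.205 kWh
Total energy = 57.73 kWh
Cost = 57.73 × £0.27 = £15.59

£15.59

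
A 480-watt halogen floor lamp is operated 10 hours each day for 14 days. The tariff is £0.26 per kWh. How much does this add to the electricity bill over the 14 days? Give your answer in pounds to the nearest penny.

Runtime = 10 h/day × 14 days = 140 h
Energy = 0.48 kW × 140 h = 67.2 kWh
Cost = 67.2 kWh × £0.26/kWh = £17.47

£17.47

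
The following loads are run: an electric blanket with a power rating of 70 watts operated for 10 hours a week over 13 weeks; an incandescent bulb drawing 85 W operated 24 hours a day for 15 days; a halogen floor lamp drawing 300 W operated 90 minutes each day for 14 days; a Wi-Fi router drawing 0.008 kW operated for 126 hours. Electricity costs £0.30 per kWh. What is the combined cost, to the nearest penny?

£14.10

electric blanket: Runtime = 10 h/week × 13 weeks = 130 h
electric blanket: 0.07 kW × 130 h = 9.1 kWh
incandescent bulb: Runtime = 24 h × 15 = 360 h
incandescent bulb: 0.085 kW × 360 h = 30.6 kWh
halogen floor lamp: Runtime = 90 min × 14 = 1260 min = 21 h
halogen floor lamp: 0.3 kW × 21 h = 6.3 kWh
Wi-Fi router: 0.008 kW × 126 h = 1.008 kWh
Total energy = 47.008 kWh
Cost = 47.008 × £0.30 = £14.10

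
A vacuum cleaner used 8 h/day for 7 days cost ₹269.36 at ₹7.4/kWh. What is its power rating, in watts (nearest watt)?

Energy = ₹269.36 ÷ ₹7.4/kWh = 36.4 kWh
Runtime = 8 h/day × 7 days = 56 h
Power = 36.4 kWh ÷ 56 h = 0.65 kW = 650 W

650 W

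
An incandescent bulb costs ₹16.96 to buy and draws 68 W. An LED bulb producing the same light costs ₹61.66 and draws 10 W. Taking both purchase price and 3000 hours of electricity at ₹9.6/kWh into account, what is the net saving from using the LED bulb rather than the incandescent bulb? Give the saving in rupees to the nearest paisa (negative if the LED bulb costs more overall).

incandescent bulb: ₹16.96 + (68/1000) kW × 3000 h × ₹9.6 = ₹16.96 + ₹1958.4 = ₹1975.36
LED bulb: ₹61.66 + (10/1000) kW × 3000 h × ₹9.6 = ₹61.66 + ₹288 = ₹349.66
Saving = ₹1975.36 − ₹349.66 = ₹1625.7

₹1625.70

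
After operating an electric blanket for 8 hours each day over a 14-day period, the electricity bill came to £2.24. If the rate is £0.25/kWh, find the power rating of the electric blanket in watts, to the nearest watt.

80 W

Energy = £2.24 ÷ £0.25/kWh = 8.96 kWh
Runtime = 8 h/day × 14 days = 112 h
Power = 8.96 kWh ÷ 112 h = 0.08 kW = 80 W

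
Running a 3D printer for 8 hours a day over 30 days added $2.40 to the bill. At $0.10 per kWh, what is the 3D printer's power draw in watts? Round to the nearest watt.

Energy = $2.40 ÷ $0.10/kWh = 24 kWh
Runtime = 8 h/day × 30 days = 240 h
Power = 24 kWh ÷ 240 h = 0.1 kW = 100 W

100 W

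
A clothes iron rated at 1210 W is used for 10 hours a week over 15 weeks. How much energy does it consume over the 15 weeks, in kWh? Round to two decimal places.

Runtime = 10 h/week × 15 weeks = 150 h
Energy = 1.21 kW × 150 h = 181.5 kWh

181.50 kWh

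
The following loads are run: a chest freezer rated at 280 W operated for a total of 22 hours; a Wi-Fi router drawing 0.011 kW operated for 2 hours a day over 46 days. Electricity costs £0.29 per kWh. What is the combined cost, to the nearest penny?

£2.08

chest freezer: 0.28 kW × 22 h = 6.16 kWh
Wi-Fi router: Runtime = 2 h/day × 46 days = 92 h
Wi-Fi router: 0.011 kW × 92 h = 1.012 kWh
Total energy = 7.172 kWh
Cost = 7.172 × £0.29 = £2.08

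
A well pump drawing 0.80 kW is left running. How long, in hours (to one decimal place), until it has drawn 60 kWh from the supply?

Hours = 60 kWh ÷ 0.8 kW = 75.0 h

75.0 h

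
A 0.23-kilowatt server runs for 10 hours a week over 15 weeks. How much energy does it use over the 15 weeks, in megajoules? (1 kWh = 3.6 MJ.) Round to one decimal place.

124.2 MJ

Runtime = 10 h/week × 15 weeks = 150 h
Energy = 0.23 kW × 150 h = 34.5 kWh
= 34.5 × 3.6 MJ = 124.2 MJ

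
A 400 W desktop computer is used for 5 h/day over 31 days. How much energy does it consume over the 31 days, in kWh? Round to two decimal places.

Runtime = 5 h/day × 31 days = 155 h
Energy = 0.4 kW × 155 h = 62 kWh

62.00 kWh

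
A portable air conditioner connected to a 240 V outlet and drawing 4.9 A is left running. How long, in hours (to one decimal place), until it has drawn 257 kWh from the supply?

218.5 h

Power = 4.9 A × 240 V = 1176 W = 1.176 kW
Hours = 257 kWh ÷ 1.176 kW = 218.5 h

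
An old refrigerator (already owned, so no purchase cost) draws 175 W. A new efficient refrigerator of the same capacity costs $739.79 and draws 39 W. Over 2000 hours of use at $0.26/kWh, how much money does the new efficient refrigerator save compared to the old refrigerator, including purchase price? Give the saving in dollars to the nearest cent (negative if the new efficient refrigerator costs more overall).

old refrigerator: $0.00 + (175/1000) kW × 2000 h × $0.26 = $0.00 + $91 = $91
new efficient refrigerator: $739.79 + (39/1000) kW × 2000 h × $0.26 = $739.79 + $20.28 = $760.07
Saving = $91 − $760.07 = −$669.07

-$669.07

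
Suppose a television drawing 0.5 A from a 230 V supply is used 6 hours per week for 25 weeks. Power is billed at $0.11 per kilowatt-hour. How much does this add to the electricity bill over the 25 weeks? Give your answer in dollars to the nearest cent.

Power = 0.5 A × 230 V = 115 W = 0.115 kW
Runtime = 6 h/week × 25 weeks = 150 h
Energy = 0.115 kW × 150 h = 17.25 kWh
Cost = 17.25 kWh × $0.11/kWh = $1.90

$1.90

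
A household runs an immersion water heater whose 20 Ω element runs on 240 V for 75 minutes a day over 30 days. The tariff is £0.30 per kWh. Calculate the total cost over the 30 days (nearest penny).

Power = V²/R = 240²/20 = 2880 W = 2.88 kW
Runtime = 75 min × 30 = 2250 min = 37.5 h
Energy = 2.88 kW × 37.5 h = 108 kWh
Cost = 108 kWh × £0.30/kWh = £32.40

£32.40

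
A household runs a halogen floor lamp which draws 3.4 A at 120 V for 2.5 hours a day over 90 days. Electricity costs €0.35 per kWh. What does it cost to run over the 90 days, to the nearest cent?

Power = 3.4 A × 120 V = 408 W = 0.408 kW
Runtime = 2.5 h/day × 90 days = 225 h
Energy = 0.408 kW × 225 h = 91.8 kWh
Cost = 91.8 kWh × €0.35/kWh = €32.13

€32.13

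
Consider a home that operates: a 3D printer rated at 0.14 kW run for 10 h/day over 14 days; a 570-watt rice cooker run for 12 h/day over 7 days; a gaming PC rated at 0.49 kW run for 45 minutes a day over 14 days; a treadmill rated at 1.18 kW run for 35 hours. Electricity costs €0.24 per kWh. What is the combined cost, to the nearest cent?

3D printer: Runtime = 10 h/day × 14 days = 140 h
3D printer: 0.14 kW × 140 h = 19.6 kWh
rice cooker: Runtime = 12 h/day × 7 days = 84 h
rice cooker: 0.57 kW × 84 h = 47.88 kWh
gaming PC: Runtime = 45 min × 14 = 630 min = 10.5 h
gaming PC: 0.49 kW × 10.5 h = 5.145 kWh
treadmill: 1.18 kW × 35 h = 41.3 kWh
Total energy = 113.925 kWh
Cost = 113.925 × €0.24 = €27.34

€27.34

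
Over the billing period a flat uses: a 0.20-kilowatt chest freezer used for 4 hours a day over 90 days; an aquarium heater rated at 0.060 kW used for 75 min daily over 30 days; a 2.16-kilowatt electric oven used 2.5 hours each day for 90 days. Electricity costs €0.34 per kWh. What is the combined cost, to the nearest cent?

chest freezer: Runtime = 4 h/day × 90 days = 360 h
chest freezer: 0.2 kW × 360 h = 72 kWh
aquarium heater: Runtime = 75 min × 30 = 2250 min = 37.5 h
aquarium heater: 0.06 kW × 37.5 h = 2.25 kWh
electric oven: Runtime = 2.5 h/day × 90 days = 225 h
electric oven: 2.16 kW × 225 h = 486 kWh
Total energy = 560.25 kWh
Cost = 560.25 × €0.34 = €190.49

€190.49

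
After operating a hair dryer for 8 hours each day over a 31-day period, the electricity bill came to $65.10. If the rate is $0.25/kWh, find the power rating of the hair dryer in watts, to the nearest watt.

1050 W

Energy = $65.10 ÷ $0.25/kWh = 260.4 kWh
Runtime = 8 h/day × 31 days = 248 h
Power = 260.4 kWh ÷ 248 h = 1.05 kW = 1050 W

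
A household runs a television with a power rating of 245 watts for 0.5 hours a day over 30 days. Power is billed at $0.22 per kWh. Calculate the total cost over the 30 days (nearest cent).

Runtime = 0.5 h/day × 30 days = 15 h
Energy = 0.245 kW × 15 h = 3.675 kWh
Cost = 3.675 kWh × $0.22/kWh = $0.81

$0.81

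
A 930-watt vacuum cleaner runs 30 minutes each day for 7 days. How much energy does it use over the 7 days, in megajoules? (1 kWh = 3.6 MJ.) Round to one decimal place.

Runtime = 30 min × 7 = 210 min = 3.5 h
Energy = 0.93 kW × 3.5 h = 3.255 kWh
= 3.255 × 3.6 MJ = 11.7 MJ

11.7 MJ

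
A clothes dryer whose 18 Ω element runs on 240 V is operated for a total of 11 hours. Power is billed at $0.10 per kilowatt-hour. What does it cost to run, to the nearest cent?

$3.52

Power = V²/R = 240²/18 = 3200 W = 3.2 kW
Energy = 3.2 kW × 11 h = 35.2 kWh
Cost = 35.2 kWh × $0.10/kWh = $3.52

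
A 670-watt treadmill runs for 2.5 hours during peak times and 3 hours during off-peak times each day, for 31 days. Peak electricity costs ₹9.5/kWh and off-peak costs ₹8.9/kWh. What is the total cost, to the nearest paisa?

₹1047.85

Peak energy = 0.67 kW × 2.5 h × 31 = 51.925 kWh
Off-peak energy = 0.67 kW × 3 h × 31 = 62.31 kWh
Cost = 51.925 × ₹9.5 + 62.31 × ₹8.9 = ₹493.2875 + ₹554.559 = ₹1047.85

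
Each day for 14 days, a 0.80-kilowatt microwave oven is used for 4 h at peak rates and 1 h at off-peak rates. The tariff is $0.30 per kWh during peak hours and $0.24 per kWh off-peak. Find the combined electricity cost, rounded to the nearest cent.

$16.13

Peak energy = 0.8 kW × 4 h × 14 = 44.8 kWh
Off-peak energy = 0.8 kW × 1 h × 14 = 11.2 kWh
Cost = 44.8 × $0.30 + 11.2 × $0.24 = $13.44 + $2.688 = $16.13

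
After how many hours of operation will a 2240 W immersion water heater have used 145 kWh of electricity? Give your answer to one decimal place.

64.7 h

Hours = 145 kWh ÷ 2.24 kW = 64.7 h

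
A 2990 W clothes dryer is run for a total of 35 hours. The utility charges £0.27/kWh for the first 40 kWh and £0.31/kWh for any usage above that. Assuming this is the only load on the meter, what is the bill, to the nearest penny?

Energy = 2.99 kW × 35 h = 104.65 kWh
Tier 1 (0–40 kWh): 40 × £0.27 = £10.8
Above 40 kWh: 64.65 × £0.31 = £20.0415
Bill = £30.84

£30.84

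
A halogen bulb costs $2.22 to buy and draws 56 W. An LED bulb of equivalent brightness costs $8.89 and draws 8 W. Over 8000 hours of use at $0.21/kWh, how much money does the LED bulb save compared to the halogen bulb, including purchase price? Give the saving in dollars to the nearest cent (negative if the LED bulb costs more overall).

$73.97

halogen bulb: $2.22 + (56/1000) kW × 8000 h × $0.21 = $2.22 + $94.08 = $96.3
LED bulb: $8.89 + (8/1000) kW × 8000 h × $0.21 = $8.89 + $13.44 = $22.33
Saving = $96.3 − $22.33 = $73.97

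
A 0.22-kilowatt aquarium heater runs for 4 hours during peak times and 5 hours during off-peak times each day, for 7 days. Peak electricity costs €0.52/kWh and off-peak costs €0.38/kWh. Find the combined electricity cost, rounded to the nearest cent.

€6.13

Peak energy = 0.22 kW × 4 h × 7 = 6.16 kWh
Off-peak energy = 0.22 kW × 5 h × 7 = 7.7 kWh
Cost = 6.16 × €0.52 + 7.7 × €0.38 = €3.2032 + €2.926 = €6.13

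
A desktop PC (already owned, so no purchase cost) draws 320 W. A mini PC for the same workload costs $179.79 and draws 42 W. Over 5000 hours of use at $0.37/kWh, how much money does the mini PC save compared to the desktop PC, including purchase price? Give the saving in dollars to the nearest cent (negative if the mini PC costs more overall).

desktop PC: $0.00 + (320/1000) kW × 5000 h × $0.37 = $0.00 + $592 = $592
mini PC: $179.79 + (42/1000) kW × 5000 h × $0.37 = $179.79 + $77.7 = $257.49
Saving = $592 − $257.49 = $334.51

$334.51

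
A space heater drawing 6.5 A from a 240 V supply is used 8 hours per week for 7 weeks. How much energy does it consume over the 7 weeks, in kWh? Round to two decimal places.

87.36 kWh

Power = 6.5 A × 240 V = 1560 W = 1.56 kW
Runtime = 8 h/week × 7 weeks = 56 h
Energy = 1.56 kW × 56 h = 87.36 kWh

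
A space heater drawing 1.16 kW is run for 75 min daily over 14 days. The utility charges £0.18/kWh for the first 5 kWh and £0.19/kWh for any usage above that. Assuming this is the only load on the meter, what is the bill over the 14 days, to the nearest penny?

Runtime = 75 min × 14 = 1050 min = 17.5 h
Energy = 1.16 kW × 17.5 h = 20.3 kWh
Tier 1 (0–5 kWh): 5 × £0.18 = £0.9
Above 5 kWh: 15.3 × £0.19 = £2.907
Bill = £3.81

£3.81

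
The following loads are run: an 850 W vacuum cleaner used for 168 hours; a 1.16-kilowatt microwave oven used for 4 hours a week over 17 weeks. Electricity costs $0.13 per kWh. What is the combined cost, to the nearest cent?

$28.82

vacuum cleaner: 0.85 kW × 168 h = 142.8 kWh
microwave oven: Runtime = 4 h/week × 17 weeks = 68 h
microwave oven: 1.16 kW × 68 h = 78.88 kWh
Total energy = 221.68 kWh
Cost = 221.68 × $0.13 = $28.82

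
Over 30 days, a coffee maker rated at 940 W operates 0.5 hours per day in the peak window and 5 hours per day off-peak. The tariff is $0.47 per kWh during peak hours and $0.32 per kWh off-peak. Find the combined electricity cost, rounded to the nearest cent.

Peak energy = 0.94 kW × 0.5 h × 30 = 14.1 kWh
Off-peak energy = 0.94 kW × 5 h × 30 = 141 kWh
Cost = 14.1 × $0.47 + 141 × $0.32 = $6.627 + $45.12 = $51.75

$51.75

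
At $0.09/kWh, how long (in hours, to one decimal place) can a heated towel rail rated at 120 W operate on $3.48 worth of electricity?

Energy available = $3.48 ÷ $0.09/kWh = 38.6667 kWh
Hours = 38.6667 kWh ÷ 0.12 kW = 322.2 h

322.2 h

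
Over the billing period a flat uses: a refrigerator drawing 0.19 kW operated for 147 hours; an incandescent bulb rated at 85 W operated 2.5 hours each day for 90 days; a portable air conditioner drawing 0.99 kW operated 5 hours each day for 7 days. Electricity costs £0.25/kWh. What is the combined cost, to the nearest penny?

refrigerator: 0.19 kW × 147 h = 27.93 kWh
incandescent bulb: Runtime = 2.5 h/day × 90 days = 225 h
incandescent bulb: 0.085 kW × 225 h = 19.125 kWh
portable air conditioner: Runtime = 5 h/day × 7 days = 35 h
portable air conditioner: 0.99 kW × 35 h = 34.65 kWh
Total energy = 81.705 kWh
Cost = 81.705 × £0.25 = £20.43

£20.43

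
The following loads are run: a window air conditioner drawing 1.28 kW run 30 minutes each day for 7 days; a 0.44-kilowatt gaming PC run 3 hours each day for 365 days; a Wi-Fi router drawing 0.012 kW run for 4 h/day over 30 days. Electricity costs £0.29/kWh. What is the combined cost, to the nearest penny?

£141.44

window air conditioner: Runtime = 30 min × 7 = 210 min = 3.5 h
window air conditioner: 1.28 kW × 3.5 h = 4.48 kWh
gaming PC: Runtime = 3 h/day × 365 days = 1095 h
gaming PC: 0.44 kW × 1095 h = 481.8 kWh
Wi-Fi router: Runtime = 4 h/day × 30 days = 120 h
Wi-Fi router: 0.012 kW × 120 h = 1.44 kWh
Total energy = 487.72 kWh
Cost = 487.72 × £0.29 = £141.44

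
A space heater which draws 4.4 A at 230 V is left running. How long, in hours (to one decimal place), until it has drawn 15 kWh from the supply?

14.8 h

Power = 4.4 A × 230 V = 1012 W = 1.012 kW
Hours = 15 kWh ÷ 1.012 kW = 14.8 h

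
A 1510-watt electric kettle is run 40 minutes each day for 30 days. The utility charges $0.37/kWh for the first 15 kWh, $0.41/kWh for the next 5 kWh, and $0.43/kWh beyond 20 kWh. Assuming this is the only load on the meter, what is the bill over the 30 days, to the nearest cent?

$11.99

Runtime = 40 min × 30 = 1200 min = 20 h
Energy = 1.51 kW × 20 h = 30.2 kWh
Tier 1 (0–15 kWh): 15 × $0.37 = $5.55
Tier 2 (15–20 kWh): 5 × $0.41 = $2.05
Above 20 kWh: 10.2 × $0.43 = $4.386
Bill = $11.99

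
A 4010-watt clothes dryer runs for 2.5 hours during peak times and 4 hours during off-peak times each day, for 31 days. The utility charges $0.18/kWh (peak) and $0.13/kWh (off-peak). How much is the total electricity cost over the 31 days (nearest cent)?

Peak energy = 4.01 kW × 2.5 h × 31 = 310.775 kWh
Off-peak energy = 4.01 kW × 4 h × 31 = 497.24 kWh
Cost = 310.775 × $0.18 + 497.24 × $0.13 = $55.9395 + $64.6412 = $120.58

$120.58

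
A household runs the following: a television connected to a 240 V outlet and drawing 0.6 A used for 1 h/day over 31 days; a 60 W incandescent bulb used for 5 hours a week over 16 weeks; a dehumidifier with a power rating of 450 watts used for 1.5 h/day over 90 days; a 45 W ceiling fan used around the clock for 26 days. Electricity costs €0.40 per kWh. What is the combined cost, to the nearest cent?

television: Power = 0.6 A × 240 V = 144 W = 0.144 kW
television: Runtime = 1 h/day × 31 days = 31 h
television: 0.144 kW × 31 h = 4.464 kWh
incandescent bulb: Runtime = 5 h/week × 16 weeks = 80 h
incandescent bulb: 0.06 kW × 80 h = 4.8 kWh
dehumidifier: Runtime = 1.5 h/day × 90 days = 135 h
dehumidifier: 0.45 kW × 135 h = 60.75 kWh
ceiling fan: Runtime = 24 h × 26 = 624 h
ceiling fan: 0.045 kW × 624 h = 28.08 kWh
Total energy = 98.094 kWh
Cost = 98.094 × €0.40 = €39.24

€39.24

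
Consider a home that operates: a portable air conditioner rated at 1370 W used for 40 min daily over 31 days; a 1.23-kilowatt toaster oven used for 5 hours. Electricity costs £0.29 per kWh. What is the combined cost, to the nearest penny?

£9.99

portable air conditioner: Runtime = 40 min × 31 = 1240 min = 20.666666… h
portable air conditioner: 1.37 kW × 20.666666… h = 28.313333… kWh
toaster oven: 1.23 kW × 5 h = 6.15 kWh
Total energy = 34.463333… kWh
Cost = 34.463333… × £0.29 = £9.99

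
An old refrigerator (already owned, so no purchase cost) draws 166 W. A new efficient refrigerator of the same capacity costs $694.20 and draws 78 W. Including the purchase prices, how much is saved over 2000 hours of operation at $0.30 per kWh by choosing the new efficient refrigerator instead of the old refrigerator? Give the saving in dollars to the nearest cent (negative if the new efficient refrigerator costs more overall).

-$641.40

old refrigerator: $0.00 + (166/1000) kW × 2000 h × $0.30 = $0.00 + $99.6 = $99.6
new efficient refrigerator: $694.20 + (78/1000) kW × 2000 h × $0.30 = $694.20 + $46.8 = $741
Saving = $99.6 − $741 = −$641.4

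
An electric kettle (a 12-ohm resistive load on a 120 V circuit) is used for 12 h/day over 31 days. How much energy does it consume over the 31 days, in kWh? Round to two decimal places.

446.40 kWh

Power = V²/R = 120²/12 = 1200 W = 1.2 kW
Runtime = 12 h/day × 31 days = 372 h
Energy = 1.2 kW × 372 h = 446.4 kWh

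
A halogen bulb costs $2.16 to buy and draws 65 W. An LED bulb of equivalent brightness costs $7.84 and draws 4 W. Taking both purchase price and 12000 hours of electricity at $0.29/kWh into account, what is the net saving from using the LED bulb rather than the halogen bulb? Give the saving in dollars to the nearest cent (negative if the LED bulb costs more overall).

$206.60

halogen bulb: $2.16 + (65/1000) kW × 12000 h × $0.29 = $2.16 + $226.2 = $228.36
LED bulb: $7.84 + (4/1000) kW × 12000 h × $0.29 = $7.84 + $13.92 = $21.76
Saving = $228.36 − $21.76 = $206.6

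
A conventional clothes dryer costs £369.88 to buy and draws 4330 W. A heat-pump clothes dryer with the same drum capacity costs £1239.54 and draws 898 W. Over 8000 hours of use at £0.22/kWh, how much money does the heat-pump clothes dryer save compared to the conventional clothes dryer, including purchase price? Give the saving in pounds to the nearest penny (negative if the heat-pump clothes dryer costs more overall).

£5170.66

conventional clothes dryer: £369.88 + (4330/1000) kW × 8000 h × £0.22 = £369.88 + £7620.8 = £7990.68
heat-pump clothes dryer: £1239.54 + (898/1000) kW × 8000 h × £0.22 = £1239.54 + £1580.48 = £2820.02
Saving = £7990.68 − £2820.02 = £5170.66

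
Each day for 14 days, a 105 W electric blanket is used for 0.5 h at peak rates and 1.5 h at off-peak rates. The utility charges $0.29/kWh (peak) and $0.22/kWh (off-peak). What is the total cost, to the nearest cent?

$0.70

Peak energy = 0.105 kW × 0.5 h × 14 = 0.735 kWh
Off-peak energy = 0.105 kW × 1.5 h × 14 = 2.205 kWh
Cost = 0.735 × $0.29 + 2.205 × $0.22 = $0.21315 + $0.4851 = $0.70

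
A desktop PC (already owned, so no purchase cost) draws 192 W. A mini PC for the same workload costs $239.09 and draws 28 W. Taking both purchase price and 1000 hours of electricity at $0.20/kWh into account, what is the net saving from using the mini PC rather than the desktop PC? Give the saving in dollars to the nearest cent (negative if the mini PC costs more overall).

desktop PC: $0.00 + (192/1000) kW × 1000 h × $0.20 = $0.00 + $38.4 = $38.4
mini PC: $239.09 + (28/1000) kW × 1000 h × $0.20 = $239.09 + $5.6 = $244.69
Saving = $38.4 − $244.69 = −$206.29

-$206.29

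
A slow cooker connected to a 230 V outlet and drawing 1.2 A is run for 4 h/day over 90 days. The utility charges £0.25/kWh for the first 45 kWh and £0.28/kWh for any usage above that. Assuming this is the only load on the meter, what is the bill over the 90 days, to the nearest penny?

Power = 1.2 A × 230 V = 276 W = 0.276 kW
Runtime = 4 h/day × 90 days = 360 h
Energy = 0.276 kW × 360 h = 99.36 kWh
Tier 1 (0–45 kWh): 45 × £0.25 = £11.25
Above 45 kWh: 54.36 × £0.28 = £15.2208
Bill = £26.47

£26.47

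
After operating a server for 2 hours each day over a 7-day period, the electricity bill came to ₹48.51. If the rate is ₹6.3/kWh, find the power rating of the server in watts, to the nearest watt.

Energy = ₹48.51 ÷ ₹6.3/kWh = 7.7 kWh
Runtime = 2 h/day × 7 days = 14 h
Power = 7.7 kWh ÷ 14 h = 0.55 kW = 550 W

550 W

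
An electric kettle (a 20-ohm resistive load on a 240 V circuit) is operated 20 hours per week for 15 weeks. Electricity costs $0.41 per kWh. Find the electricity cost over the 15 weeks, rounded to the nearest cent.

$354.24

Power = V²/R = 240²/20 = 2880 W = 2.88 kW
Runtime = 20 h/week × 15 weeks = 300 h
Energy = 2.88 kW × 300 h = 864 kWh
Cost = 864 kWh × $0.41/kWh = $354.24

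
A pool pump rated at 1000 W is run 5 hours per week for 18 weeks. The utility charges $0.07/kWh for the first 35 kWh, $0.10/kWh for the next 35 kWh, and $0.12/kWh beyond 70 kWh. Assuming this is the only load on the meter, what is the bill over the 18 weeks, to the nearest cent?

$8.35

Runtime = 5 h/week × 18 weeks = 90 h
Energy = 1 kW × 90 h = 90 kWh
Tier 1 (0–35 kWh): 35 × $0.07 = $2.45
Tier 2 (35–70 kWh): 35 × $0.10 = $3.5
Above 70 kWh: 20 × $0.12 = $2.4
Bill = $8.35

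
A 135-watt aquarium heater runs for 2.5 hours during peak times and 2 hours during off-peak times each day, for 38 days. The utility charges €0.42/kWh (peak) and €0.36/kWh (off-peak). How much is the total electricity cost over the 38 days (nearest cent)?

€9.08

Peak energy = 0.135 kW × 2.5 h × 38 = 12.825 kWh
Off-peak energy = 0.135 kW × 2 h × 38 = 10.26 kWh
Cost = 12.825 × €0.42 + 10.26 × €0.36 = €5.3865 + €3.6936 = €9.08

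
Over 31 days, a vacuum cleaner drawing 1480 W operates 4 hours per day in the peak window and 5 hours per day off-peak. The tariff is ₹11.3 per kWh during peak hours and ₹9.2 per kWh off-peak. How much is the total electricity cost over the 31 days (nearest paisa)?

₹4184.26

Peak energy = 1.48 kW × 4 h × 31 = 183.52 kWh
Off-peak energy = 1.48 kW × 5 h × 31 = 229.4 kWh
Cost = 183.52 × ₹11.3 + 229.4 × ₹9.2 = ₹2073.776 + ₹2110.48 = ₹4184.26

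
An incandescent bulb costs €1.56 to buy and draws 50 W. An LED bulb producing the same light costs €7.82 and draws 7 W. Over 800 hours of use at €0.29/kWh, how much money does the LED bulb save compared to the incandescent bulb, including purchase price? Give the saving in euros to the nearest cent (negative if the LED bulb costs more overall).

€3.72

incandescent bulb: €1.56 + (50/1000) kW × 800 h × €0.29 = €1.56 + €11.6 = €13.16
LED bulb: €7.82 + (7/1000) kW × 800 h × €0.29 = €7.82 + €1.624 = €9.444
Saving = €13.16 − €9.444 = €3.716 → €3.72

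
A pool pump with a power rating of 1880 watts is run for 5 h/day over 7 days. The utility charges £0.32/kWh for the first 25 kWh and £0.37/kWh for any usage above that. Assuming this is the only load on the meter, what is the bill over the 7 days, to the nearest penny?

Runtime = 5 h/day × 7 days = 35 h
Energy = 1.88 kW × 35 h = 65.8 kWh
Tier 1 (0–25 kWh): 25 × £0.32 = £8
Above 25 kWh: 40.8 × £0.37 = £15.096
Bill = £23.10

£23.10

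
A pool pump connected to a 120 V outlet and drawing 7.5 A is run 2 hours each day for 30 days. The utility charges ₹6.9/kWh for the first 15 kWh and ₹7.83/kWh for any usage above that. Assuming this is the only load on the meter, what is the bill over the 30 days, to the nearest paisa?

₹408.87

Power = 7.5 A × 120 V = 900 W = 0.9 kW
Runtime = 2 h/day × 30 days = 60 h
Energy = 0.9 kW × 60 h = 54 kWh
Tier 1 (0–15 kWh): 15 × ₹6.9 = ₹103.5
Above 15 kWh: 39 × ₹7.83 = ₹305.37
Bill = ₹408.87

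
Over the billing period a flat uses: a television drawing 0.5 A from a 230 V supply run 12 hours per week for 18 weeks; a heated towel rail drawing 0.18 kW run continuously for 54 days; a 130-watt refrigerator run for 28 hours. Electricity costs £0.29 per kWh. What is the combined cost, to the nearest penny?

television: Power = 0.5 A × 230 V = 115 W = 0.115 kW
television: Runtime = 12 h/week × 18 weeks = 216 h
television: 0.115 kW × 216 h = 24.84 kWh
heated towel rail: Runtime = 24 h × 54 = 1296 h
heated towel rail: 0.18 kW × 1296 h = 233.28 kWh
refrigerator: 0.13 kW × 28 h = 3.64 kWh
Total energy = 261.76 kWh
Cost = 261.76 × £0.29 = £75.91

£75.91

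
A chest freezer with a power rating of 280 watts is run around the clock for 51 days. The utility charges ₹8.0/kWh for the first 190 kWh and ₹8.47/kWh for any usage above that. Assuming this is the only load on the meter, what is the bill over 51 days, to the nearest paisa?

₹2813.54

Runtime = 24 h × 51 = 1224 h
Energy = 0.28 kW × 1224 h = 342.72 kWh
Tier 1 (0–190 kWh): 190 × ₹8.0 = ₹1520
Above 190 kWh: 152.72 × ₹8.47 = ₹1293.5384
Bill = ₹2813.54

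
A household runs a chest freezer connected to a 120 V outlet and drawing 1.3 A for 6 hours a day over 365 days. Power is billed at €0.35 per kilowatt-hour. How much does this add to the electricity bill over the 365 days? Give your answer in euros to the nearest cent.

€119.57

Power = 1.3 A × 120 V = 156 W = 0.156 kW
Runtime = 6 h/day × 365 days = 2190 h
Energy = 0.156 kW × 2190 h = 341.64 kWh
Cost = 341.64 kWh × €0.35/kWh = €119.57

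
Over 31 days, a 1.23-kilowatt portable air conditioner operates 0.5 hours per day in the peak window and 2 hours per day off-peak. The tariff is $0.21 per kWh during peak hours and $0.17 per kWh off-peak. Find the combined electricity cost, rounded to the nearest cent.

Peak energy = 1.23 kW × 0.5 h × 31 = 19.065 kWh
Off-peak energy = 1.23 kW × 2 h × 31 = 76.26 kWh
Cost = 19.065 × $0.21 + 76.26 × $0.17 = $4.00365 + $12.9642 = $16.97

$16.97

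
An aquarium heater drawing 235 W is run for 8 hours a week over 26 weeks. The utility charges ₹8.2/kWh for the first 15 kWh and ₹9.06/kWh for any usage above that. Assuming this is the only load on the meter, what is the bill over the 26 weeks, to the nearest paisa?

Runtime = 8 h/week × 26 weeks = 208 h
Energy = 0.235 kW × 208 h = 48.88 kWh
Tier 1 (0–15 kWh): 15 × ₹8.2 = ₹123
Above 15 kWh: 33.88 × ₹9.06 = ₹306.9528
Bill = ₹429.95

₹429.95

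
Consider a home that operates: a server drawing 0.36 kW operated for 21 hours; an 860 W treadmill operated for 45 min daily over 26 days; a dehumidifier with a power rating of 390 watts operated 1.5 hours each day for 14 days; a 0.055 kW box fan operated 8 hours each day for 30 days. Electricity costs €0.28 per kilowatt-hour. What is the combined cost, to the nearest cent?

€12.80

server: 0.36 kW × 21 h = 7.56 kWh
treadmill: Runtime = 45 min × 26 = 1170 min = 19.5 h
treadmill: 0.86 kW × 19.5 h = 16.77 kWh
dehumidifier: Runtime = 1.5 h/day × 14 days = 21 h
dehumidifier: 0.39 kW × 21 h = 8.19 kWh
box fan: Runtime = 8 h/day × 30 days = 240 h
box fan: 0.055 kW × 240 h = 13.2 kWh
Total energy = 45.72 kWh
Cost = 45.72 × €0.28 = €12.80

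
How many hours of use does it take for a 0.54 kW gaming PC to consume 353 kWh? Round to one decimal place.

653.7 h

Hours = 353 kWh ÷ 0.54 kW = 653.7 h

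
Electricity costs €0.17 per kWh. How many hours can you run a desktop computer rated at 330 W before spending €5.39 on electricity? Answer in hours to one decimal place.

Energy available = €5.39 ÷ €0.17/kWh = 31.7059 kWh
Hours = 31.7059 kWh ÷ 0.33 kW = 96.1 h

96.1 h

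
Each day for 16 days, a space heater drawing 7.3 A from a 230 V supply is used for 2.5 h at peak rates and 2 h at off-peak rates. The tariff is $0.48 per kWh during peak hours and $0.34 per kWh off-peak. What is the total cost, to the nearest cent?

Power = 7.3 A × 230 V = 1679 W = 1.679 kW
Peak energy = 1.679 kW × 2.5 h × 16 = 67.16 kWh
Off-peak energy = 1.679 kW × 2 h × 16 = 53.728 kWh
Cost = 67.16 × $0.48 + 53.728 × $0.34 = $32.2368 + $18.26752 = $50.50

$50.50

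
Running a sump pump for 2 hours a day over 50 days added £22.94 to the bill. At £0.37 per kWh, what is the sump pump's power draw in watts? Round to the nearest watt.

Energy = £22.94 ÷ £0.37/kWh = 62 kWh
Runtime = 2 h/day × 50 days = 100 h
Power = 62 kWh ÷ 100 h = 0.62 kW = 620 W

620 W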